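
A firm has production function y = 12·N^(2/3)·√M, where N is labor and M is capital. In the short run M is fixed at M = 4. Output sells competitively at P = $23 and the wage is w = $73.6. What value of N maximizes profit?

N* = 125

With M = 4, MP_N = (2/3)·12·N^(-1/3)·4^(1/2) = 16·N^(-1/3).
Profit maximization for a price taker requires P·MP_N = w: 23·16·N^(-1/3) = 73.6.
So N^(-1/3) = 0.2, which gives N = 125.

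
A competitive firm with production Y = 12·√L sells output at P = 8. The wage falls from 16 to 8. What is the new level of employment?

From P·MP_L = w with MP_L = 6·L^(-1/2), the labor demand is L(w) = (48/w)^(2).
At w = 16: L = 9. At w = 8: L = 36.

L* = 36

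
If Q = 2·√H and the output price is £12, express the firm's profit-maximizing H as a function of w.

H(w) = 144/w²

MP_H = (1/2)·2·H^(-1/2) = H^(-1/2).
Setting P·MP_H = w: 12·H^(-1/2) = w.
Solving for H: H^(-1/2) = w/12, so H = (12/w)^(2).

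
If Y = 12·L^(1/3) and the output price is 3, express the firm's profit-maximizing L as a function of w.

MP_L = (1/3)·12·L^(-2/3) = 4·L^(-2/3).
Setting P·MP_L = w: 12·L^(-2/3) = w.
Solving for L: L^(-2/3) = w/12, so L = (12/w)^(3/2).

L(w) = (12/w)^(3/2)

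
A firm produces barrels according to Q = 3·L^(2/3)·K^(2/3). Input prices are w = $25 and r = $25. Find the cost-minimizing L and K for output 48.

Cost minimization requires the marginal rate of technical substitution to equal the input-price ratio: MP_L/MP_K = w/r.
Here MP_L/MP_K = (2/3)·(K/L)/(2/3) = (K/L). Setting this equal to 25/25 = 1 gives K = L.
Substituting into Q = 48: 3·L^(2/3)·(L)^(2/3) = 48.
Solving, L = 8 and K = 8.

L* = 8, K* = 8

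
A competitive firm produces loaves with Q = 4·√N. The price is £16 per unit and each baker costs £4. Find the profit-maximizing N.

MP_N = (1/2)·4·N^(-1/2) = 2·N^(-1/2).
Profit maximization for a price taker requires P·MP_N = w: 16·2·N^(-1/2) = 4.
So N^(-1/2) = 0.125, which gives N = 64.

N* = 64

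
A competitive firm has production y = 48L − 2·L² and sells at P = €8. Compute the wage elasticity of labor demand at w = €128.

ε = -0.5

From P·MP_L = w with MP_L = 48 − 4L, labor demand is L(w) = (48 − w/8)/4.
dL/dw = −1/(32) = -0.03125.
At w = 128, L = 8, so ε = (dL/dw)·(w/L) = (-0.03125)·(128/8) = -0.5.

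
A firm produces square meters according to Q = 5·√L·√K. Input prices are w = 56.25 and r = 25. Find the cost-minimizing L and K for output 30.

Cost minimization requires the marginal rate of technical substitution to equal the input-price ratio: MP_L/MP_K = w/r.
Here MP_L/MP_K = (1/2)·(K/L)/(1/2) = (K/L). Setting this equal to 56.25/25 = 2.25 gives K = 2.25L.
Substituting into Q = 30: 5·L^(1/2)·(2.25L)^(1/2) = 30.
Solving, L = 4 and K = 9.

L* = 4, K* = 9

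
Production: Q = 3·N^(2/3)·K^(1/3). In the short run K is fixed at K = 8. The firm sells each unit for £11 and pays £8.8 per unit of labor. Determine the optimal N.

With K = 8, MP_N = (2/3)·3·N^(-1/3)·8^(1/3) = 4·N^(-1/3).
Profit maximization for a price taker requires P·MP_N = w: 11·4·N^(-1/3) = 8.8.
So N^(-1/3) = 0.2, which gives N = 125.

N* = 125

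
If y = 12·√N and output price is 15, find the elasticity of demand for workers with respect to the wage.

MP_N = (1/2)·12·N^(-1/2), so P·MP_N = w gives 90·N^(-1/2) = w.
Solving, N(w) = (90/w)^(2). This is a constant-elasticity form: N ∝ w^(−2), so ε = −2.

ε = -2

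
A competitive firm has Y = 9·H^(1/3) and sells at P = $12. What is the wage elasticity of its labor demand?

ε = -1.5

MP_H = (1/3)·9·H^(-2/3), so P·MP_H = w gives 36·H^(-2/3) = w.
Solving, H(w) = (36/w)^(3/2). This is a constant-elasticity form: H ∝ w^(−3/2), so ε = −3/2.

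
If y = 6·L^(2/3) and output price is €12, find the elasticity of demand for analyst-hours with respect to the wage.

ε = -3

MP_L = (2/3)·6·L^(-1/3), so P·MP_L = w gives 48·L^(-1/3) = w.
Solving, L(w) = (48/w)^(3). This is a constant-elasticity form: L ∝ w^(−3), so ε = −3.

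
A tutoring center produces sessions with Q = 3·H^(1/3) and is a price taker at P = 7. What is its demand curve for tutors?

H(w) = (7/w)^(3/2)

MP_H = (1/3)·3·H^(-2/3) = H^(-2/3).
Setting P·MP_H = w: 7·H^(-2/3) = w.
Solving for H: H^(-2/3) = w/7, so H = (7/w)^(3/2).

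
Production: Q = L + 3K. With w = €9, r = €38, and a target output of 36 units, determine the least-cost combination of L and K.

The inputs are perfect substitutes, so the firm uses whichever has the lower cost per unit of output.
Cost per unit of output via L is 9; via K it is 38/3. L is cheaper.
Producing Q = 36 with L alone: L = 36, K = 0.

L* = 36, K* = 0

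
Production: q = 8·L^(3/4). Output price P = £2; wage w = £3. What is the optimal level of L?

L* = 256

MP_L = (3/4)·8·L^(-1/4) = 6·L^(-1/4).
Profit maximization for a price taker requires P·MP_L = w: 2·6·L^(-1/4) = 3.
So L^(-1/4) = 0.25, which gives L = 256.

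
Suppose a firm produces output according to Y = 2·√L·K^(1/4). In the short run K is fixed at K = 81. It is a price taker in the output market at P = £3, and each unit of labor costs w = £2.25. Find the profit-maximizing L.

L* = 16

With K = 81, MP_L = (1/2)·2·L^(-1/2)·81^(1/4) = 3·L^(-1/2).
Profit maximization for a price taker requires P·MP_L = w: 3·3·L^(-1/2) = 2.25.
So L^(-1/2) = 0.25, which gives L = 16.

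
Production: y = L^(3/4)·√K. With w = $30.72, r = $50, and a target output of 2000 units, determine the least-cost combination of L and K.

L* = 625, K* = 256

Cost minimization requires the marginal rate of technical substitution to equal the input-price ratio: MP_L/MP_K = w/r.
Here MP_L/MP_K = (3/4)·(K/L)/(1/2) = 1.5·(K/L). Setting this equal to 30.72/50 = 0.6144 gives K = 0.4096L.
Substituting into y = 2000: L^(3/4)·(0.4096L)^(1/2) = 2000.
Solving, L = 625 and K = 256.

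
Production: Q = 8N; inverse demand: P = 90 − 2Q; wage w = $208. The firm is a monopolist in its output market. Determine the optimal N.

Marginal revenue from the inverse demand is MR = 90 − 4Q.
The marginal product is MP_N = 8.
A monopolist hires until marginal revenue product equals the wage: MR·MP_N = w.
(90 − 32N)·8 = 208, so N = 2.

N* = 2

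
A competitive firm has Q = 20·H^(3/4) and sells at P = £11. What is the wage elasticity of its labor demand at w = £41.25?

ε = -4

MP_H = (3/4)·20·H^(-1/4), so P·MP_H = w gives 165·H^(-1/4) = w.
Solving, H(w) = (165/w)^(4). This is a constant-elasticity form: H ∝ w^(−4), so ε = −4.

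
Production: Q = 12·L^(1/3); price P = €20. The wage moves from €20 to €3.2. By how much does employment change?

ΔL = 117

From P·MP_L = w with MP_L = 4·L^(-2/3), the labor demand is L(w) = (80/w)^(3/2).
At w = 20: L = 8. At w = 3.2: L = 125.
ΔL = 125 − 8 = 117.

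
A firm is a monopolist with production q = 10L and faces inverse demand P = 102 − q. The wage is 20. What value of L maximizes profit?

L* = 5

Marginal revenue from the inverse demand is MR = 102 − 2q.
The marginal product is MP_L = 10.
A monopolist hires until marginal revenue product equals the wage: MR·MP_L = w.
(102 − 20L)·10 = 20, so L = 5.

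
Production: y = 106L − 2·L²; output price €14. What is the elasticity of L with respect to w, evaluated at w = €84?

ε = -0.06

From P·MP_L = w with MP_L = 106 − 4L, labor demand is L(w) = (106 − w/14)/4.
dL/dw = −1/(56) = -1/56.
At w = 84, L = 25, so ε = (dL/dw)·(w/L) = (-1/56)·(84/25) = -0.06.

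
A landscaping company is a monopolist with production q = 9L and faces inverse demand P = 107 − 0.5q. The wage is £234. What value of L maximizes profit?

L* = 9

Marginal revenue from the inverse demand is MR = 107 − q.
The marginal product is MP_L = 9.
A monopolist hires until marginal revenue product equals the wage: MR·MP_L = w.
(107 − 9L)·9 = 234, so L = 9.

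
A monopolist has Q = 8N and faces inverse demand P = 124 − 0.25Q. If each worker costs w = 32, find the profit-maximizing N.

N* = 30

Marginal revenue from the inverse demand is MR = 124 − 0.5Q.
The marginal product is MP_N = 8.
A monopolist hires until marginal revenue product equals the wage: MR·MP_N = w.
(124 − 4N)·8 = 32, so N = 30.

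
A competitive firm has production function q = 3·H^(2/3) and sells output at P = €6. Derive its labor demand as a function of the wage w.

MP_H = (2/3)·3·H^(-1/3) = 2·H^(-1/3).
Setting P·MP_H = w: 12·H^(-1/3) = w.
Solving for H: H^(-1/3) = w/12, so H = (12/w)^(3).

H(w) = 1728/w³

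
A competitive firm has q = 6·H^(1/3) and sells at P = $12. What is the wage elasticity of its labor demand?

ε = -1.5

MP_H = (1/3)·6·H^(-2/3), so P·MP_H = w gives 24·H^(-2/3) = w.
Solving, H(w) = (24/w)^(3/2). This is a constant-elasticity form: H ∝ w^(−3/2), so ε = −3/2.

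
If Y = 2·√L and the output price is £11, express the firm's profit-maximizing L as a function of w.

MP_L = (1/2)·2·L^(-1/2) = L^(-1/2).
Setting P·MP_L = w: 11·L^(-1/2) = w.
Solving for L: L^(-1/2) = w/11, so L = (11/w)^(2).

L(w) = 121/w²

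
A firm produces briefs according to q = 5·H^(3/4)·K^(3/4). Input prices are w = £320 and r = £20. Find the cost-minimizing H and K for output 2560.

Cost minimization requires the marginal rate of technical substitution to equal the input-price ratio: MP_H/MP_K = w/r.
Here MP_H/MP_K = (3/4)·(K/H)/(3/4) = (K/H). Setting this equal to 320/20 = 16 gives K = 16H.
Substituting into q = 2560: 5·H^(3/4)·(16H)^(3/4) = 2560.
Solving, H = 16 and K = 256.

H* = 16, K* = 256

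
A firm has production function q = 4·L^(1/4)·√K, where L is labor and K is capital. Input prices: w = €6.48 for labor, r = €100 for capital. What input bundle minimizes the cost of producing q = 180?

L* = 625, K* = 81

Cost minimization requires the marginal rate of technical substitution to equal the input-price ratio: MP_L/MP_K = w/r.
Here MP_L/MP_K = (1/4)·(K/L)/(1/2) = 0.5·(K/L). Setting this equal to 6.48/100 = 0.0648 gives K = 0.1296L.
Substituting into q = 180: 4·L^(1/4)·(0.1296L)^(1/2) = 180.
Solving, L = 625 and K = 81.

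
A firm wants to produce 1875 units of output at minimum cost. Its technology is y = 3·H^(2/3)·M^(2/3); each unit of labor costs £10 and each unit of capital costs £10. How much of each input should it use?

H* = 125, M* = 125

Cost minimization requires the marginal rate of technical substitution to equal the input-price ratio: MP_H/MP_M = w/r.
Here MP_H/MP_M = (2/3)·(M/H)/(2/3) = (M/H). Setting this equal to 10/10 = 1 gives M = H.
Substituting into y = 1875: 3·H^(2/3)·(H)^(2/3) = 1875.
Solving, H = 125 and M = 125.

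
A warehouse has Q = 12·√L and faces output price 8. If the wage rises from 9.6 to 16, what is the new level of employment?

From P·MP_L = w with MP_L = 6·L^(-1/2), the labor demand is L(w) = (48/w)^(2).
At w = 9.6: L = 25. At w = 16: L = 9.

L* = 9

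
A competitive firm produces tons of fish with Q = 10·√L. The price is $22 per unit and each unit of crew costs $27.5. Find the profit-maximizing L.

MP_L = (1/2)·10·L^(-1/2) = 5·L^(-1/2).
Profit maximization for a price taker requires P·MP_L = w: 22·5·L^(-1/2) = 27.5.
So L^(-1/2) = 0.25, which gives L = 16.

L* = 16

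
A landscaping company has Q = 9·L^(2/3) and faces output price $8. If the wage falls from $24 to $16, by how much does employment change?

ΔL = 19

From P·MP_L = w with MP_L = 6·L^(-1/3), the labor demand is L(w) = (48/w)^(3).
At w = 24: L = 8. At w = 16: L = 27.
ΔL = 27 − 8 = 19.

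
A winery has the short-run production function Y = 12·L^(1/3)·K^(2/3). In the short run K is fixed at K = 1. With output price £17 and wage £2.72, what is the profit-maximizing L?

With K = 1, MP_L = (1/3)·12·L^(-2/3)·1^(2/3) = 4·L^(-2/3).
Profit maximization for a price taker requires P·MP_L = w: 17·4·L^(-2/3) = 2.72.
So L^(-2/3) = 0.04, which gives L = 125.

L* = 125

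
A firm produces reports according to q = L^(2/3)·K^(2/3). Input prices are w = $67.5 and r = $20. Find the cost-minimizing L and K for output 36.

Cost minimization requires the marginal rate of technical substitution to equal the input-price ratio: MP_L/MP_K = w/r.
Here MP_L/MP_K = (2/3)·(K/L)/(2/3) = (K/L). Setting this equal to 67.5/20 = 3.375 gives K = 3.375L.
Substituting into q = 36: L^(2/3)·(3.375L)^(2/3) = 36.
Solving, L = 8 and K = 27.

L* = 8, K* = 27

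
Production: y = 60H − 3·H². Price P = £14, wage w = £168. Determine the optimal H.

The marginal product of H is MP_H = 60 − 6H.
A price-taking firm hires until the value of the marginal product equals the wage: P·MP_H = w, so 14·(60 − 6H) = 168.
Then 60 − 6H = 12, giving H = 8.

H* = 8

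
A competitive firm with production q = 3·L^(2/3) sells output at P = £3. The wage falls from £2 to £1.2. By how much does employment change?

From P·MP_L = w with MP_L = 2·L^(-1/3), the labor demand is L(w) = (6/w)^(3).
At w = 2: L = 27. At w = 1.2: L = 125.
ΔL = 125 − 27 = 98.

ΔL = 98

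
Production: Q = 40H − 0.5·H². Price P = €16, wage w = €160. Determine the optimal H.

The marginal product of H is MP_H = 40 − H.
A price-taking firm hires until the value of the marginal product equals the wage: P·MP_H = w, so 16·(40 − H) = 160.
Then 40 − H = 10, giving H = 30.

H* = 30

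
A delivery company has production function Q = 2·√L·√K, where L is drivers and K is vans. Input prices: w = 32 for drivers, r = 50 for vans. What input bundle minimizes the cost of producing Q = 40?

L* = 25, K* = 16

Cost minimization requires the marginal rate of technical substitution to equal the input-price ratio: MP_L/MP_K = w/r.
Here MP_L/MP_K = (1/2)·(K/L)/(1/2) = (K/L). Setting this equal to 32/50 = 0.64 gives K = 0.64L.
Substituting into Q = 40: 2·L^(1/2)·(0.64L)^(1/2) = 40.
Solving, L = 25 and K = 16.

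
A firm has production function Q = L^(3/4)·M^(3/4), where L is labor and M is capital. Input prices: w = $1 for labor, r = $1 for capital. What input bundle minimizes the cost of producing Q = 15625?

Cost minimization requires the marginal rate of technical substitution to equal the input-price ratio: MP_L/MP_M = w/r.
Here MP_L/MP_M = (3/4)·(M/L)/(3/4) = (M/L). Setting this equal to 1/1 = 1 gives M = L.
Substituting into Q = 15625: L^(3/4)·(L)^(3/4) = 15625.
Solving, L = 625 and M = 625.

L* = 625, M* = 625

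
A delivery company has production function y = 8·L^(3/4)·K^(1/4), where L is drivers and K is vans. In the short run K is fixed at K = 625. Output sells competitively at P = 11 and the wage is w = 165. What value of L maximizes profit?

L* = 16

With K = 625, MP_L = (3/4)·8·L^(-1/4)·625^(1/4) = 30·L^(-1/4).
Profit maximization for a price taker requires P·MP_L = w: 11·30·L^(-1/4) = 165.
So L^(-1/4) = 0.5, which gives L = 16.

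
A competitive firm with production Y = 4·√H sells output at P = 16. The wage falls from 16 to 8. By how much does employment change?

ΔH = 12

From P·MP_H = w with MP_H = 2·H^(-1/2), the labor demand is H(w) = (32/w)^(2).
At w = 16: H = 4. At w = 8: H = 16.
ΔH = 16 − 4 = 12.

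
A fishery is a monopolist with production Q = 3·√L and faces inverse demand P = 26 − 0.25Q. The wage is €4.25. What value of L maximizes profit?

Marginal revenue from the inverse demand is MR = 26 − 0.5Q.
The marginal product is MP_L = 1.5·L^(-1/2).
A monopolist hires until marginal revenue product equals the wage: MR·MP_L = w.
At L, Q = 3·√L. Substituting and solving: (26 − 1.5·√L)·1.5·L^(-1/2) = 4.25 gives L = 36.

L* = 36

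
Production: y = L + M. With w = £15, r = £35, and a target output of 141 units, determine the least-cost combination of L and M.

L* = 141, M* = 0

The inputs are perfect substitutes, so the firm uses whichever has the lower cost per unit of output.
Cost per unit of output via L is 15; via M it is 35. L is cheaper.
Producing y = 141 with L alone: L = 141, M = 0.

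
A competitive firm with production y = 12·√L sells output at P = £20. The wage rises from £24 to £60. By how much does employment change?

From P·MP_L = w with MP_L = 6·L^(-1/2), the labor demand is L(w) = (120/w)^(2).
At w = 24: L = 25. At w = 60: L = 4.
ΔL = 4 − 25 = -21.

ΔL = -21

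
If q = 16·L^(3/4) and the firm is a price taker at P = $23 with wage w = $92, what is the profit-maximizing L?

MP_L = (3/4)·16·L^(-1/4) = 12·L^(-1/4).
Profit maximization for a price taker requires P·MP_L = w: 23·12·L^(-1/4) = 92.
So L^(-1/4) = 1/3, which gives L = 81.

L* = 81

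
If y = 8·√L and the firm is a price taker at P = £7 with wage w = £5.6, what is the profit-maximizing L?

MP_L = (1/2)·8·L^(-1/2) = 4·L^(-1/2).
Profit maximization for a price taker requires P·MP_L = w: 7·4·L^(-1/2) = 5.6.
So L^(-1/2) = 0.2, which gives L = 25.

L* = 25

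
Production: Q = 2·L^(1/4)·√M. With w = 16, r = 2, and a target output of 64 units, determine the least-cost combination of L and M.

L* = 16, M* = 256

Cost minimization requires the marginal rate of technical substitution to equal the input-price ratio: MP_L/MP_M = w/r.
Here MP_L/MP_M = (1/4)·(M/L)/(1/2) = 0.5·(M/L). Setting this equal to 16/2 = 8 gives M = 16L.
Substituting into Q = 64: 2·L^(1/4)·(16L)^(1/2) = 64.
Solving, L = 16 and M = 256.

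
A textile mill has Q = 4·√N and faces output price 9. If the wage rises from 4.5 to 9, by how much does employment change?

From P·MP_N = w with MP_N = 2·N^(-1/2), the labor demand is N(w) = (18/w)^(2).
At w = 4.5: N = 16. At w = 9: N = 4.
ΔN = 4 − 16 = -12.

ΔN = -12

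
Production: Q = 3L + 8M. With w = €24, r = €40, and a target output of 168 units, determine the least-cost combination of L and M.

L* = 0, M* = 21

The inputs are perfect substitutes, so the firm uses whichever has the lower cost per unit of output.
Cost per unit of output via L is w/3 = 8; via M it is r/8 = 5. M is cheaper.
Producing Q = 168 with M alone: L = 0, M = 21.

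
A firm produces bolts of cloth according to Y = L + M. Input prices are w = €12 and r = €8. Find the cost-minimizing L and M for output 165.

L* = 0, M* = 165

The inputs are perfect substitutes, so the firm uses whichever has the lower cost per unit of output.
Cost per unit of output via L is 12; via M it is 8. M is cheaper.
Producing Y = 165 with M alone: L = 0, M = 165.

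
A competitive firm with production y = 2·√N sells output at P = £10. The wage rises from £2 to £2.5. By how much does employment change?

From P·MP_N = w with MP_N = N^(-1/2), the labor demand is N(w) = (10/w)^(2).
At w = 2: N = 25. At w = 2.5: N = 16.
ΔN = 16 − 25 = -9.

ΔN = -9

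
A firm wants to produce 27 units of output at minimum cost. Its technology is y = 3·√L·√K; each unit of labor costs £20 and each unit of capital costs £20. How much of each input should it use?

L* = 9, K* = 9

Cost minimization requires the marginal rate of technical substitution to equal the input-price ratio: MP_L/MP_K = w/r.
Here MP_L/MP_K = (1/2)·(K/L)/(1/2) = (K/L). Setting this equal to 20/20 = 1 gives K = L.
Substituting into y = 27: 3·L^(1/2)·(L)^(1/2) = 27.
Solving, L = 9 and K = 9.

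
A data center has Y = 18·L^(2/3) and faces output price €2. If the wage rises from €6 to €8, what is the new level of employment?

L* = 27

From P·MP_L = w with MP_L = 12·L^(-1/3), the labor demand is L(w) = (24/w)^(3).
At w = 6: L = 64. At w = 8: L = 27.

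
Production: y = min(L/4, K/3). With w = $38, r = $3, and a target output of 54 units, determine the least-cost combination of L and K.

With a fixed-proportions technology, the cost-minimizing bundle uses no slack in either input: L/4 = K/3 = y.
So L = 4·54 = 216 and K = 3·54 = 162.

L* = 216, K* = 162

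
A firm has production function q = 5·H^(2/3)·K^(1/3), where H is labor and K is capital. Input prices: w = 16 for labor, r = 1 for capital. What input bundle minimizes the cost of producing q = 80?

Cost minimization requires the marginal rate of technical substitution to equal the input-price ratio: MP_H/MP_K = w/r.
Here MP_H/MP_K = (2/3)·(K/H)/(1/3) = 2·(K/H). Setting this equal to 16/1 = 16 gives K = 8H.
Substituting into q = 80: 5·H^(2/3)·(8H)^(1/3) = 80.
Solving, H = 8 and K = 64.

H* = 8, K* = 64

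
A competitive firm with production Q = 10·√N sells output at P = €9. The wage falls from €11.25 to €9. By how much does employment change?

From P·MP_N = w with MP_N = 5·N^(-1/2), the labor demand is N(w) = (45/w)^(2).
At w = 11.25: N = 16. At w = 9: N = 25.
ΔN = 25 − 16 = 9.

ΔN = 9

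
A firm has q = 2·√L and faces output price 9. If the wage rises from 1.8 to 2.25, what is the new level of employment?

L* = 16

From P·MP_L = w with MP_L = L^(-1/2), the labor demand is L(w) = (9/w)^(2).
At w = 1.8: L = 25. At w = 2.25: L = 16.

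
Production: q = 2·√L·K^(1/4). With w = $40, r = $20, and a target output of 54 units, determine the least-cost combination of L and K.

L* = 81, K* = 81

Cost minimization requires the marginal rate of technical substitution to equal the input-price ratio: MP_L/MP_K = w/r.
Here MP_L/MP_K = (1/2)·(K/L)/(1/4) = 2·(K/L). Setting this equal to 40/20 = 2 gives K = L.
Substituting into q = 54: 2·L^(1/2)·(L)^(1/4) = 54.
Solving, L = 81 and K = 81.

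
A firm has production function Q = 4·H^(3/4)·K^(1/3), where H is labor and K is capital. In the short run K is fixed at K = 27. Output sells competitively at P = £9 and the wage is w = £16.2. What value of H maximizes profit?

H* = 625

With K = 27, MP_H = (3/4)·4·H^(-1/4)·27^(1/3) = 9·H^(-1/4).
Profit maximization for a price taker requires P·MP_H = w: 9·9·H^(-1/4) = 16.2.
So H^(-1/4) = 0.2, which gives H = 625.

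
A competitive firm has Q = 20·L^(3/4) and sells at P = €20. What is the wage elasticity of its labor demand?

MP_L = (3/4)·20·L^(-1/4), so P·MP_L = w gives 300·L^(-1/4) = w.
Solving, L(w) = (300/w)^(4). This is a constant-elasticity form: L ∝ w^(−4), so ε = −4.

ε = -4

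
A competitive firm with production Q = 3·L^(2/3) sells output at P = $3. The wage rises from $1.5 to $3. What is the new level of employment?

L* = 8

From P·MP_L = w with MP_L = 2·L^(-1/3), the labor demand is L(w) = (6/w)^(3).
At w = 1.5: L = 64. At w = 3: L = 8.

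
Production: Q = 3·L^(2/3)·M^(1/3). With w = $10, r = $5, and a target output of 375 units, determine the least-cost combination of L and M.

L* = 125, M* = 125

Cost minimization requires the marginal rate of technical substitution to equal the input-price ratio: MP_L/MP_M = w/r.
Here MP_L/MP_M = (2/3)·(M/L)/(1/3) = 2·(M/L). Setting this equal to 10/5 = 2 gives M = L.
Substituting into Q = 375: 3·L^(2/3)·(L)^(1/3) = 375.
Solving, L = 125 and M = 125.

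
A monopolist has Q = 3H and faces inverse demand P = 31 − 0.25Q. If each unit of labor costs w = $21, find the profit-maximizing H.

Marginal revenue from the inverse demand is MR = 31 − 0.5Q.
The marginal product is MP_H = 3.
A monopolist hires until marginal revenue product equals the wage: MR·MP_H = w.
(31 − 1.5H)·3 = 21, so H = 16.

H* = 16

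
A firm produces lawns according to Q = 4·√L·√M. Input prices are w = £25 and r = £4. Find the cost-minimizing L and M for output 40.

L* = 4, M* = 25

Cost minimization requires the marginal rate of technical substitution to equal the input-price ratio: MP_L/MP_M = w/r.
Here MP_L/MP_M = (1/2)·(M/L)/(1/2) = (M/L). Setting this equal to 25/4 = 6.25 gives M = 6.25L.
Substituting into Q = 40: 4·L^(1/2)·(6.25L)^(1/2) = 40.
Solving, L = 4 and M = 25.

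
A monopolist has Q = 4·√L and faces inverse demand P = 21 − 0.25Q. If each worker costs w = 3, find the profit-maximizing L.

Marginal revenue from the inverse demand is MR = 21 − 0.5Q.
The marginal product is MP_L = 2·L^(-1/2).
A monopolist hires until marginal revenue product equals the wage: MR·MP_L = w.
At L, Q = 4·√L. Substituting and solving: (21 − 2·√L)·2·L^(-1/2) = 3 gives L = 36.

L* = 36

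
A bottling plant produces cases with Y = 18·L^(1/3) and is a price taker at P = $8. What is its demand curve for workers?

L(w) = (48/w)^(3/2)

MP_L = (1/3)·18·L^(-2/3) = 6·L^(-2/3).
Setting P·MP_L = w: 48·L^(-2/3) = w.
Solving for L: L^(-2/3) = w/48, so L = (48/w)^(3/2).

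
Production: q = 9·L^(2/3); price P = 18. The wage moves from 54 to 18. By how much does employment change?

From P·MP_L = w with MP_L = 6·L^(-1/3), the labor demand is L(w) = (108/w)^(3).
At w = 54: L = 8. At w = 18: L = 216.
ΔL = 216 − 8 = 208.

ΔL = 208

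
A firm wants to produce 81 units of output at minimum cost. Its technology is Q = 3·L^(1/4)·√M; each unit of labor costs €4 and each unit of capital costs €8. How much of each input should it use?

Cost minimization requires the marginal rate of technical substitution to equal the input-price ratio: MP_L/MP_M = w/r.
Here MP_L/MP_M = (1/4)·(M/L)/(1/2) = 0.5·(M/L). Setting this equal to 4/8 = 0.5 gives M = L.
Substituting into Q = 81: 3·L^(1/4)·(L)^(1/2) = 81.
Solving, L = 81 and M = 81.

L* = 81, M* = 81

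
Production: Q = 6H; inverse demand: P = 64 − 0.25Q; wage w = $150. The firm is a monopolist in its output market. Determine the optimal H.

H* = 13

Marginal revenue from the inverse demand is MR = 64 − 0.5Q.
The marginal product is MP_H = 6.
A monopolist hires until marginal revenue product equals the wage: MR·MP_H = w.
(64 − 3H)·6 = 150, so H = 13.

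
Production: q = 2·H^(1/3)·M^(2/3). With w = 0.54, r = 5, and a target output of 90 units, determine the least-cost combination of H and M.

H* = 125, M* = 27

Cost minimization requires the marginal rate of technical substitution to equal the input-price ratio: MP_H/MP_M = w/r.
Here MP_H/MP_M = (1/3)·(M/H)/(2/3) = 0.5·(M/H). Setting this equal to 0.54/5 = 0.108 gives M = 0.216H.
Substituting into q = 90: 2·H^(1/3)·(0.216H)^(2/3) = 90.
Solving, H = 125 and M = 27.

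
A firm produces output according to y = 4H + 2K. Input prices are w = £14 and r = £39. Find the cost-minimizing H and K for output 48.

H* = 12, K* = 0

The inputs are perfect substitutes, so the firm uses whichever has the lower cost per unit of output.
Cost per unit of output via H is w/4 = 3.5; via K it is r/2 = 19.5. H is cheaper.
Producing y = 48 with H alone: H = 12, K = 0.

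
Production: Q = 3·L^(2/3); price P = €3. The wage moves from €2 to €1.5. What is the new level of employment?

From P·MP_L = w with MP_L = 2·L^(-1/3), the labor demand is L(w) = (6/w)^(3).
At w = 2: L = 27. At w = 1.5: L = 64.

L* = 64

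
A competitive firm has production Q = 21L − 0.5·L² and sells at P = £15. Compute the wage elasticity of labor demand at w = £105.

ε = -0.5

From P·MP_L = w with MP_L = 21 − L, labor demand is L(w) = 21 − w/15.
dL/dw = −1/(15) = -1/15.
At w = 105, L = 14, so ε = (dL/dw)·(w/L) = (-1/15)·(105/14) = -0.5.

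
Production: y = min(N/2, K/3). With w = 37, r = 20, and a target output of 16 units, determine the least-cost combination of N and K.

With a fixed-proportions technology, the cost-minimizing bundle uses no slack in either input: N/2 = K/3 = y.
So N = 2·16 = 32 and K = 3·16 = 48.

N* = 32, K* = 48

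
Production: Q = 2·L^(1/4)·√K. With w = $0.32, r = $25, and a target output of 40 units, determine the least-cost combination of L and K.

L* = 625, K* = 16

Cost minimization requires the marginal rate of technical substitution to equal the input-price ratio: MP_L/MP_K = w/r.
Here MP_L/MP_K = (1/4)·(K/L)/(1/2) = 0.5·(K/L). Setting this equal to 0.32/25 = 0.0128 gives K = 0.0256L.
Substituting into Q = 40: 2·L^(1/4)·(0.0256L)^(1/2) = 40.
Solving, L = 625 and K = 16.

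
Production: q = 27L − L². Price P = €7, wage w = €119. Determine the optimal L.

L* = 5

The marginal product of L is MP_L = 27 − 2L.
A price-taking firm hires until the value of the marginal product equals the wage: P·MP_L = w, so 7·(27 − 2L) = 119.
Then 27 − 2L = 17, giving L = 5.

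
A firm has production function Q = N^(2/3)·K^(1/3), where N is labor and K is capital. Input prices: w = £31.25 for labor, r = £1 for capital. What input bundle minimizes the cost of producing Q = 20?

N* = 8, K* = 125

Cost minimization requires the marginal rate of technical substitution to equal the input-price ratio: MP_N/MP_K = w/r.
Here MP_N/MP_K = (2/3)·(K/N)/(1/3) = 2·(K/N). Setting this equal to 31.25/1 = 31.25 gives K = 15.625N.
Substituting into Q = 20: N^(2/3)·(15.625N)^(1/3) = 20.
Solving, N = 8 and K = 125.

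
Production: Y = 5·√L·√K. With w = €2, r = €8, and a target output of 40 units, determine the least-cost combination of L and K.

Cost minimization requires the marginal rate of technical substitution to equal the input-price ratio: MP_L/MP_K = w/r.
Here MP_L/MP_K = (1/2)·(K/L)/(1/2) = (K/L). Setting this equal to 2/8 = 0.25 gives K = 0.25L.
Substituting into Y = 40: 5·L^(1/2)·(0.25L)^(1/2) = 40.
Solving, L = 16 and K = 4.

L* = 16, K* = 4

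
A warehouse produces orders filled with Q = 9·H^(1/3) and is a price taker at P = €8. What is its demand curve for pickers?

MP_H = (1/3)·9·H^(-2/3) = 3·H^(-2/3).
Setting P·MP_H = w: 24·H^(-2/3) = w.
Solving for H: H^(-2/3) = w/24, so H = (24/w)^(3/2).

H(w) = (24/w)^(3/2)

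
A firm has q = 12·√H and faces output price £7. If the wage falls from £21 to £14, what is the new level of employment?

From P·MP_H = w with MP_H = 6·H^(-1/2), the labor demand is H(w) = (42/w)^(2).
At w = 21: H = 4. At w = 14: H = 9.

H* = 9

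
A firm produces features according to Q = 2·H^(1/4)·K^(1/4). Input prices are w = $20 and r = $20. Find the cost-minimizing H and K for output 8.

H* = 16, K* = 16

Cost minimization requires the marginal rate of technical substitution to equal the input-price ratio: MP_H/MP_K = w/r.
Here MP_H/MP_K = (1/4)·(K/H)/(1/4) = (K/H). Setting this equal to 20/20 = 1 gives K = H.
Substituting into Q = 8: 2·H^(1/4)·(H)^(1/4) = 8.
Solving, H = 16 and K = 16.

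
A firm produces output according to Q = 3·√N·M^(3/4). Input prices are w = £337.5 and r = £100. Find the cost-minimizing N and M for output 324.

N* = 16, M* = 81

Cost minimization requires the marginal rate of technical substitution to equal the input-price ratio: MP_N/MP_M = w/r.
Here MP_N/MP_M = (1/2)·(M/N)/(3/4) = (2/3)·(M/N). Setting this equal to 337.5/100 = 3.375 gives M = 5.0625N.
Substituting into Q = 324: 3·N^(1/2)·(5.0625N)^(3/4) = 324.
Solving, N = 16 and M = 81.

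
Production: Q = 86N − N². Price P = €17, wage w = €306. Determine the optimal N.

N* = 34

The marginal product of N is MP_N = 86 − 2N.
A price-taking firm hires until the value of the marginal product equals the wage: P·MP_N = w, so 17·(86 − 2N) = 306.
Then 86 − 2N = 18, giving N = 34.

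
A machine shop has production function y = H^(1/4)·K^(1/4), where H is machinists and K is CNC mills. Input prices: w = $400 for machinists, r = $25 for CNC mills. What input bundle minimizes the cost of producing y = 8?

H* = 16, K* = 256

Cost minimization requires the marginal rate of technical substitution to equal the input-price ratio: MP_H/MP_K = w/r.
Here MP_H/MP_K = (1/4)·(K/H)/(1/4) = (K/H). Setting this equal to 400/25 = 16 gives K = 16H.
Substituting into y = 8: H^(1/4)·(16H)^(1/4) = 8.
Solving, H = 16 and K = 256.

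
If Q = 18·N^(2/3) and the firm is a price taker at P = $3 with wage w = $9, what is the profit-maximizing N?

N* = 64

MP_N = (2/3)·18·N^(-1/3) = 12·N^(-1/3).
Profit maximization for a price taker requires P·MP_N = w: 3·12·N^(-1/3) = 9.
So N^(-1/3) = 0.25, which gives N = 64.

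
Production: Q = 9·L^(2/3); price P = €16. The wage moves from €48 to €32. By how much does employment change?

ΔL = 19

From P·MP_L = w with MP_L = 6·L^(-1/3), the labor demand is L(w) = (96/w)^(3).
At w = 48: L = 8. At w = 32: L = 27.
ΔL = 27 − 8 = 19.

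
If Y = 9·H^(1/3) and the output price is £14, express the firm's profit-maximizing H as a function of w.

MP_H = (1/3)·9·H^(-2/3) = 3·H^(-2/3).
Setting P·MP_H = w: 42·H^(-2/3) = w.
Solving for H: H^(-2/3) = w/42, so H = (42/w)^(3/2).

H(w) = (42/w)^(3/2)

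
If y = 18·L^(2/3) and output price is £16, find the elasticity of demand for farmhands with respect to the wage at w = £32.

ε = -3

MP_L = (2/3)·18·L^(-1/3), so P·MP_L = w gives 192·L^(-1/3) = w.
Solving, L(w) = (192/w)^(3). This is a constant-elasticity form: L ∝ w^(−3), so ε = −3.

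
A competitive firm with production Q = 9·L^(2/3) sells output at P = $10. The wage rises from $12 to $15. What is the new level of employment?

L* = 64

From P·MP_L = w with MP_L = 6·L^(-1/3), the labor demand is L(w) = (60/w)^(3).
At w = 12: L = 125. At w = 15: L = 64.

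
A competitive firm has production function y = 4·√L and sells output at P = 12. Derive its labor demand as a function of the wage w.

MP_L = (1/2)·4·L^(-1/2) = 2·L^(-1/2).
Setting P·MP_L = w: 24·L^(-1/2) = w.
Solving for L: L^(-1/2) = w/24, so L = (24/w)^(2).

L(w) = 576/w²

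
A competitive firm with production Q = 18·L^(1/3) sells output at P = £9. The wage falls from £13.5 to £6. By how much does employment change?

ΔL = 19

From P·MP_L = w with MP_L = 6·L^(-2/3), the labor demand is L(w) = (54/w)^(3/2).
At w = 13.5: L = 8. At w = 6: L = 27.
ΔL = 27 − 8 = 19.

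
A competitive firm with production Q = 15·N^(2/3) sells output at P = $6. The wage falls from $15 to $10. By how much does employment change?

From P·MP_N = w with MP_N = 10·N^(-1/3), the labor demand is N(w) = (60/w)^(3).
At w = 15: N = 64. At w = 10: N = 216.
ΔN = 216 − 64 = 152.

ΔN = 152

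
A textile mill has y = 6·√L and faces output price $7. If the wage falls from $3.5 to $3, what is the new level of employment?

From P·MP_L = w with MP_L = 3·L^(-1/2), the labor demand is L(w) = (21/w)^(2).
At w = 3.5: L = 36. At w = 3: L = 49.

L* = 49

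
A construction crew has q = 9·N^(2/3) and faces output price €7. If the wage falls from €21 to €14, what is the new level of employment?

N* = 27

From P·MP_N = w with MP_N = 6·N^(-1/3), the labor demand is N(w) = (42/w)^(3).
At w = 21: N = 8. At w = 14: N = 27.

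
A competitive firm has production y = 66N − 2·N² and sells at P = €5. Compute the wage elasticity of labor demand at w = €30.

From P·MP_N = w with MP_N = 66 − 4N, labor demand is N(w) = (66 − w/5)/4.
dN/dw = −1/(20) = -0.05.
At w = 30, N = 15, so ε = (dN/dw)·(w/N) = (-0.05)·(30/15) = -0.1.

ε = -0.1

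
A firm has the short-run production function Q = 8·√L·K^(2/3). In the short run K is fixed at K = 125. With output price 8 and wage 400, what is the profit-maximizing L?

L* = 4

With K = 125, MP_L = (1/2)·8·L^(-1/2)·125^(2/3) = 100·L^(-1/2).
Profit maximization for a price taker requires P·MP_L = w: 8·100·L^(-1/2) = 400.
So L^(-1/2) = 0.5, which gives L = 4.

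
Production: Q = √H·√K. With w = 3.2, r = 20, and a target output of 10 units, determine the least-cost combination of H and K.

Cost minimization requires the marginal rate of technical substitution to equal the input-price ratio: MP_H/MP_K = w/r.
Here MP_H/MP_K = (1/2)·(K/H)/(1/2) = (K/H). Setting this equal to 3.2/20 = 0.16 gives K = 0.16H.
Substituting into Q = 10: H^(1/2)·(0.16H)^(1/2) = 10.
Solving, H = 25 and K = 4.

H* = 25, K* = 4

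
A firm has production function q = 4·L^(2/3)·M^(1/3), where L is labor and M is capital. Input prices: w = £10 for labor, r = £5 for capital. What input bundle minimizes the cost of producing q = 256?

Cost minimization requires the marginal rate of technical substitution to equal the input-price ratio: MP_L/MP_M = w/r.
Here MP_L/MP_M = (2/3)·(M/L)/(1/3) = 2·(M/L). Setting this equal to 10/5 = 2 gives M = L.
Substituting into q = 256: 4·L^(2/3)·(L)^(1/3) = 256.
Solving, L = 64 and M = 64.

L* = 64, M* = 64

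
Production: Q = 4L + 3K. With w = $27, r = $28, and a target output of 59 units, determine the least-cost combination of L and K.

The inputs are perfect substitutes, so the firm uses whichever has the lower cost per unit of output.
Cost per unit of output via L is w/4 = 6.75; via K it is r/3 = 28/3. L is cheaper.
Producing Q = 59 with L alone: L = 14.75, K = 0.

L* = 14.75, K* = 0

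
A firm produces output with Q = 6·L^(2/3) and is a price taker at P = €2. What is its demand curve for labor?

L(w) = 512/w³

MP_L = (2/3)·6·L^(-1/3) = 4·L^(-1/3).
Setting P·MP_L = w: 8·L^(-1/3) = w.
Solving for L: L^(-1/3) = w/8, so L = (8/w)^(3).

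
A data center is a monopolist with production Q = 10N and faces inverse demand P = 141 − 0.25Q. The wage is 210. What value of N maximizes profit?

N* = 24

Marginal revenue from the inverse demand is MR = 141 − 0.5Q.
The marginal product is MP_N = 10.
A monopolist hires until marginal revenue product equals the wage: MR·MP_N = w.
(141 − 5N)·10 = 210, so N = 24.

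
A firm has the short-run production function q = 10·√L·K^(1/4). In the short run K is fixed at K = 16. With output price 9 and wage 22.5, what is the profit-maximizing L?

With K = 16, MP_L = (1/2)·10·L^(-1/2)·16^(1/4) = 10·L^(-1/2).
Profit maximization for a price taker requires P·MP_L = w: 9·10·L^(-1/2) = 22.5.
So L^(-1/2) = 0.25, which gives L = 16.

L* = 16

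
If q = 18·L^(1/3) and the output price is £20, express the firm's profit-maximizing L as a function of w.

L(w) = (120/w)^(3/2)

MP_L = (1/3)·18·L^(-2/3) = 6·L^(-2/3).
Setting P·MP_L = w: 120·L^(-2/3) = w.
Solving for L: L^(-2/3) = w/120, so L = (120/w)^(3/2).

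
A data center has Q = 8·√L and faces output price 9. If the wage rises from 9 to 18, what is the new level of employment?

L* = 4

From P·MP_L = w with MP_L = 4·L^(-1/2), the labor demand is L(w) = (36/w)^(2).
At w = 9: L = 16. At w = 18: L = 4.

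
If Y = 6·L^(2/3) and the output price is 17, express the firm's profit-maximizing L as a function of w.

L(w) = 314432/w³

MP_L = (2/3)·6·L^(-1/3) = 4·L^(-1/3).
Setting P·MP_L = w: 68·L^(-1/3) = w.
Solving for L: L^(-1/3) = w/68, so L = (68/w)^(3).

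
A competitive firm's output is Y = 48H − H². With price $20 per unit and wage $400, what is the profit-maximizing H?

H* = 14

The marginal product of H is MP_H = 48 − 2H.
A price-taking firm hires until the value of the marginal product equals the wage: P·MP_H = w, so 20·(48 − 2H) = 400.
Then 48 − 2H = 20, giving H = 14.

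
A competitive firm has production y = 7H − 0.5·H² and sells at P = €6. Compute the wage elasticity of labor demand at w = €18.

ε = -0.75

From P·MP_H = w with MP_H = 7 − H, labor demand is H(w) = 7 − w/6.
dH/dw = −1/(6) = -1/6.
At w = 18, H = 4, so ε = (dH/dw)·(w/H) = (-1/6)·(18/4) = -0.75.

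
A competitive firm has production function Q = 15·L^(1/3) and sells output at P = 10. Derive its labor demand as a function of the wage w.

L(w) = (50/w)^(3/2)

MP_L = (1/3)·15·L^(-2/3) = 5·L^(-2/3).
Setting P·MP_L = w: 50·L^(-2/3) = w.
Solving for L: L^(-2/3) = w/50, so L = (50/w)^(3/2).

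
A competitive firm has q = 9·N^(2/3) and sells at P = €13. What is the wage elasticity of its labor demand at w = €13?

MP_N = (2/3)·9·N^(-1/3), so P·MP_N = w gives 78·N^(-1/3) = w.
Solving, N(w) = (78/w)^(3). This is a constant-elasticity form: N ∝ w^(−3), so ε = −3.

ε = -3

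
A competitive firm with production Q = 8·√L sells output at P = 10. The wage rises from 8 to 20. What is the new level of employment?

L* = 4

From P·MP_L = w with MP_L = 4·L^(-1/2), the labor demand is L(w) = (40/w)^(2).
At w = 8: L = 25. At w = 20: L = 4.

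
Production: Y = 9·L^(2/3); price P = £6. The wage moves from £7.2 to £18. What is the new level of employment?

From P·MP_L = w with MP_L = 6·L^(-1/3), the labor demand is L(w) = (36/w)^(3).
At w = 7.2: L = 125. At w = 18: L = 8.

L* = 8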